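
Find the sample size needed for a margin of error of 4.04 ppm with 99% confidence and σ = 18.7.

n = (z*σ/E)² = (2.576×18.7/4.04)² = 142.2 → n = 143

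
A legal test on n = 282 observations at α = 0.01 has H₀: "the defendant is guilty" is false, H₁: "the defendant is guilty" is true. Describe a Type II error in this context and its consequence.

Type II error: failing to reject H₀ when it is false — concluding that the defendant is guilty is not supported when in fact it is. Consequence: acquitting a guilty person.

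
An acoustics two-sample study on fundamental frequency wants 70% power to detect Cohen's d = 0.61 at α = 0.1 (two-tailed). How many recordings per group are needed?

z_{α/2} = 1.645, z_β = Φ⁻¹(0.7) = 0.524. For medium effect (d = 0.61): n per group = 2(z_{α/2} + z_β)²/d² = 2(1.645 + 0.524)²/0.61² = 25.3 → 26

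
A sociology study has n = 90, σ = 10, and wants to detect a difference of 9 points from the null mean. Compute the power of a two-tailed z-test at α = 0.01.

SE = σ/√n = 10/√90 = 1.054. Non-centrality λ = d/SE = 9/1.054 = 8.538. Power ≈ Φ(λ - z_{α/2}) = Φ(8.538 - 2.576) = Φ(5.962) = 1.0.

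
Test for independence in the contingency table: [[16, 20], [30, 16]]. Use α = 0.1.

χ² = 3.538. df = 1, critical = 2.706. Reject H₀. Variables are dependent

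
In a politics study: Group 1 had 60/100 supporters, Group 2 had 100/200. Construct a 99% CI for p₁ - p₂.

p̂₁ = 0.6, p̂₂ = 0.5. Difference = 0.1. CI = (-0.056, 0.256)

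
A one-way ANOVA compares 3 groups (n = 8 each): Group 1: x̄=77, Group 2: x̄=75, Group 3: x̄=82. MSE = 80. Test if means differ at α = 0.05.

Grand mean = 78.0. SS_between = 208.0, MS_between = 104.0. F = 1.3, F_crit ≈ 3.467. Fail to reject H₀.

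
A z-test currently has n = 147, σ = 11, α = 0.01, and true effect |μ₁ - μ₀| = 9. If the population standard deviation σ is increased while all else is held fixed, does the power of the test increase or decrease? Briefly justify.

Power decreases: a larger σ inflates the standard error σ/√n, pulling the sampling distribution under H₁ back toward the critical value.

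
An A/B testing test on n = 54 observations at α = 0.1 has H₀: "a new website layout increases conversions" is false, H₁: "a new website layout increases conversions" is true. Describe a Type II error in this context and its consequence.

Type II error: failing to reject H₀ when it is false — concluding that a new website layout increases conversions is not supported when in fact it is. Consequence: discarding a layout that would have improved conversions — lost revenue.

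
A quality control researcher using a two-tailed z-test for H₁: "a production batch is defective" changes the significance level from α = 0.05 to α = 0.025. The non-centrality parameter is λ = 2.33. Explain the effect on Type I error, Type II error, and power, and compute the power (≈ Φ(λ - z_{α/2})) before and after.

Decreasing α from 0.05 to 0.025:
• Type I error rate decreases (α is the Type I rate by definition).
• Critical value moves from z_{α/2} = 1.96 to 2.241, so power = Φ(λ - z_{α/2}) goes from Φ(2.33 - 1.96) = 0.644 to Φ(2.33 - 2.241) = 0.535.
• Type II error rate β = 1 - power therefore increases (0.356 → 0.465).
Appropriate when false positives are costly — here, scrapping a good batch — wasted material and cost for no reason.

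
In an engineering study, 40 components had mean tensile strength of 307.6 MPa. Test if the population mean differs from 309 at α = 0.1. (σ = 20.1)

z = (x̄ - μ₀)/(σ/√n) = (307.6 - 309)/(20.1/√40) = -0.441. Critical value: ±1.645. Since |-0.441| ≤ 1.645, Fail to reject H₀.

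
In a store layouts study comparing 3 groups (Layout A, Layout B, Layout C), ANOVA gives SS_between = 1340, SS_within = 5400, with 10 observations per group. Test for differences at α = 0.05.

df_between = 2, df_within = 27. F = MS_between/MS_within = 670.0/200.0 = 3.35. F_crit ≈ 3.354. Fail to reject H₀.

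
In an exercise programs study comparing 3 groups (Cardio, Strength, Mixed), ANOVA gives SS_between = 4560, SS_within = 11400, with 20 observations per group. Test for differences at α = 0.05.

df_between = 2, df_within = 57. F = MS_between/MS_within = 2280.0/200.0 = 11.4. F_crit ≈ 3.159. Reject H₀. At least one mean differs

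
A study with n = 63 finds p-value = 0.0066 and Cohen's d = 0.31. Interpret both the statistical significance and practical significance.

Statistically significant (p = 0.0066 < 0.05). Cohen's d = 0.31 indicates a small effect size. Both statistical and practical significance should be considered.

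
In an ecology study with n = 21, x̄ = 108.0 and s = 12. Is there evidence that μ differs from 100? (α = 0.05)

t = (x̄ - μ₀)/(s/√n) = (108.0 - 100)/(12/√21) = 3.055. df = 20, critical t = ±2.086. Reject H₀.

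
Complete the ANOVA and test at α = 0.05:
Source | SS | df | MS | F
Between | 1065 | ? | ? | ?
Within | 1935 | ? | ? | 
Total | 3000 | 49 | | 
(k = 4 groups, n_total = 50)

df_between = 3, df_within = 46. MS_between = 355.0, MS_within = 42.07. F = 8.439, F_crit ≈ 2.807. Reject H₀.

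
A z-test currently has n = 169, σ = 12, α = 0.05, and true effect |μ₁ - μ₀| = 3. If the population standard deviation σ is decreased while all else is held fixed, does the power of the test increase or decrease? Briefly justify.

Power increases: a smaller σ shrinks the standard error σ/√n, moving the sampling distribution under H₁ further from the critical value.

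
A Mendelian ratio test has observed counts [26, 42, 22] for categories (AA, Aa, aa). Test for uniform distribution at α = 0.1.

Expected = 30 each. χ² = Σ(O-E)²/E = 7.467. df = 2, critical value = 4.605. Reject H₀.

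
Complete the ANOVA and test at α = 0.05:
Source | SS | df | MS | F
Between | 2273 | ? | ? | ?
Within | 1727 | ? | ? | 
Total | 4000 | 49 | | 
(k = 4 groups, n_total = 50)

df_between = 3, df_within = 46. MS_between = 757.67, MS_within = 37.54. F = 20.181, F_crit ≈ 2.807. Reject H₀.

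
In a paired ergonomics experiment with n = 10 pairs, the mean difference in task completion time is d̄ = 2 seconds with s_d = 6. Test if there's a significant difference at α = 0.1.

t = d̄/(s_d/√n) = 2/(6/√10) = 1.054. df = 9, critical t = ±1.833. Fail to reject H₀.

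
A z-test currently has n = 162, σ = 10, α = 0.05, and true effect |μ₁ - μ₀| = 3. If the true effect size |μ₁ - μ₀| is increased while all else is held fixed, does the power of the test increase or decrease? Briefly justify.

Power increases: a larger true effect increases the non-centrality λ = |μ₁ - μ₀|/(σ/√n).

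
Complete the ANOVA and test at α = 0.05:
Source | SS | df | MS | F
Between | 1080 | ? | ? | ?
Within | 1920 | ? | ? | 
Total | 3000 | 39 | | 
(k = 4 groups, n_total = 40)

df_between = 3, df_within = 36. MS_between = 360.0, MS_within = 53.33. F = 6.75, F_crit ≈ 2.866. Reject H₀.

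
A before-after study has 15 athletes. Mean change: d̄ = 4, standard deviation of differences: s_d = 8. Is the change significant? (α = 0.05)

t = d̄/(s_d/√n) = 4/(8/√15) = 1.936. df = 14, critical t = ±2.145. Fail to reject H₀.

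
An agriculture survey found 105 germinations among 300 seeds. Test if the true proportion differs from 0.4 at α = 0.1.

p̂ = 0.35, p₀ = 0.4. z = (p̂ - p₀)/√(p₀(1-p₀)/n) = -1.768. Critical: ±1.645. Reject H₀.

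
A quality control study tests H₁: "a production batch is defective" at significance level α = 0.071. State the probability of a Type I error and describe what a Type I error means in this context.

P(Type I error) = α = 0.071. A Type I error is rejecting H₀ when H₀ is actually true (false positive) — here, concluding that a production batch is defective when in fact this is not the case. Consequence: scrapping a good batch — wasted material and cost for no reason.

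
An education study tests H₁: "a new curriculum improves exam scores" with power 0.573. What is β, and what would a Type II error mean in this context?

β = 1 - power = 1 - 0.573 = 0.427. A Type II error is failing to reject H₀ when H₀ is false (false negative) — here, failing to conclude that a new curriculum improves exam scores when in fact it is true. Consequence: keeping the old curriculum when the new one would have helped students.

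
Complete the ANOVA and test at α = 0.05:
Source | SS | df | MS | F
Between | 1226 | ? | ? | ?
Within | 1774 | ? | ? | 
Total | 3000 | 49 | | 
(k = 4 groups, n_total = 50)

df_between = 3, df_within = 46. MS_between = 408.67, MS_within = 38.57. F = 10.597, F_crit ≈ 2.807. Reject H₀.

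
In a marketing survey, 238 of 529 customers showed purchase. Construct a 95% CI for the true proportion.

p̂ = 0.45. CI = p̂ ± z*√(p̂(1-p̂)/n) = (0.408, 0.492)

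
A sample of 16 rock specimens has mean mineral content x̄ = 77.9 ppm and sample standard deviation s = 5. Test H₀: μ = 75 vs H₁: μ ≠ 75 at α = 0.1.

t = (x̄ - μ₀)/(s/√n) = (77.9 - 75)/(5/√16) = 2.32. df = 15, critical t = ±1.753. Reject H₀.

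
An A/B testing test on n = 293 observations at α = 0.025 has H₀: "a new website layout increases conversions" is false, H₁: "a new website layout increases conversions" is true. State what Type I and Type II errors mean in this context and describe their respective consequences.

Type I (false positive): concluding that a new website layout increases conversions when it is not — rolling out a layout that doesn't actually help — wasted engineering effort. Type II (false negative): failing to conclude that a new website layout increases conversions when it is — discarding a layout that would have improved conversions — lost revenue. Which is costlier depends on domain priorities and is a judgement call rather than a statistical fact.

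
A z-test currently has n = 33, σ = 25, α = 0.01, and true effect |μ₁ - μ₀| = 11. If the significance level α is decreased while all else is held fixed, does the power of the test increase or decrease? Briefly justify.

Power decreases: a smaller α raises the critical value, so less of the H₁ sampling distribution falls in the rejection region.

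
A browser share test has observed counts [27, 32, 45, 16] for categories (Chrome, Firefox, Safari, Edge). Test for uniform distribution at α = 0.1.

Expected = 30 each. χ² = Σ(O-E)²/E = 14.467. df = 3, critical value = 6.251. Reject H₀.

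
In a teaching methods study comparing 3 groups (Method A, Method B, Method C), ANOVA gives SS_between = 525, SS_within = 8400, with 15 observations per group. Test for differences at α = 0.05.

df_between = 2, df_within = 42. F = MS_between/MS_within = 262.5/200.0 = 1.312. F_crit ≈ 3.22. Fail to reject H₀.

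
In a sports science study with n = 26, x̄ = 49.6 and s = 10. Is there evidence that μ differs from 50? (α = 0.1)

t = (x̄ - μ₀)/(s/√n) = (49.6 - 50)/(10/√26) = -0.204. df = 25, critical t = ±1.708. Fail to reject H₀.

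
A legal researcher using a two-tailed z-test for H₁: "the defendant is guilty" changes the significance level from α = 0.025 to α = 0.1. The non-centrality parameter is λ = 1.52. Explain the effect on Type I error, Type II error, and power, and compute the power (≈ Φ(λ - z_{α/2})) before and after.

Increasing α from 0.025 to 0.1:
• Type I error rate increases (α is the Type I rate by definition).
• Critical value moves from z_{α/2} = 2.241 to 1.645, so power = Φ(λ - z_{α/2}) goes from Φ(1.52 - 2.241) = 0.235 to Φ(1.52 - 1.645) = 0.45.
• Type II error rate β = 1 - power therefore decreases (0.765 → 0.55).
Appropriate when false negatives are costly — here, acquitting a guilty person.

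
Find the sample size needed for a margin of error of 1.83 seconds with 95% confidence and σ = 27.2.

n = (z*σ/E)² = (1.96×27.2/1.83)² = 848.7 → n = 849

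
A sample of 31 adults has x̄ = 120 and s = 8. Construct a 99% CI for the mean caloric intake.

CI = x̄ ± t*(s/√n) = 120 ± 2.75(8/√31) = (116.05, 123.95)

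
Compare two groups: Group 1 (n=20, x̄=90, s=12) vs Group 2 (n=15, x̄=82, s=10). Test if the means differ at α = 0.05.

Pooled sp = 11.2. t = 2.092, df = 33. Critical t = ±2.035. Reject H₀.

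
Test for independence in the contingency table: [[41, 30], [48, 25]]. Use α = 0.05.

χ² = 0.978. df = 1, critical = 3.841. Fail to reject H₀. No evidence of dependence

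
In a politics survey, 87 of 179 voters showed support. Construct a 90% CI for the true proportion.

p̂ = 0.486. CI = p̂ ± z*√(p̂(1-p̂)/n) = (0.425, 0.547)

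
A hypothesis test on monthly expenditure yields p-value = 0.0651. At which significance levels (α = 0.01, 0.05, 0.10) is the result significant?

p = 0.0651. Significant at: α = 0.1.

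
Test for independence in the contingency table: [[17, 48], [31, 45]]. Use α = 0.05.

χ² = 3.342. df = 1, critical = 3.841. Fail to reject H₀. No evidence of dependence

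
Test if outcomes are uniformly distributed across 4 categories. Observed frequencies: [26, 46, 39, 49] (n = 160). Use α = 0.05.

Expected = 40 each. χ² = Σ(O-E)²/E = 7.85. df = 3, critical value = 7.815. Reject H₀.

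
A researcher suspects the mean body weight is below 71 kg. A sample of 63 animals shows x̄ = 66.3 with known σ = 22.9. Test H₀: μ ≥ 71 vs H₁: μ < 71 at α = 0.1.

z = -1.629. Critical value: -1.28. Reject H₀.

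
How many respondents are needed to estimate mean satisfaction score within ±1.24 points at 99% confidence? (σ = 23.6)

n = (z*σ/E)² = (2.576×23.6/1.24)² = 2403.7 → n = 2404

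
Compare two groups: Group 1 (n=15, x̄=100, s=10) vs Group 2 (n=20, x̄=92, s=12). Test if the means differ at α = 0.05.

Pooled sp = 11.2. t = 2.092, df = 33. Critical t = ±2.035. Reject H₀.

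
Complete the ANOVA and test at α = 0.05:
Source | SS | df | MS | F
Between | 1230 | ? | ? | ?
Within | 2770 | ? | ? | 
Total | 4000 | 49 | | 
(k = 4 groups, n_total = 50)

df_between = 3, df_within = 46. MS_between = 410.0, MS_within = 60.22. F = 6.809, F_crit ≈ 2.807. Reject H₀.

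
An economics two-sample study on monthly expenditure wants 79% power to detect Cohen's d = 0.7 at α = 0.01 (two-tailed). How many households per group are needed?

z_{α/2} = 2.576, z_β = Φ⁻¹(0.79) = 0.806. For medium effect (d = 0.7): n per group = 2(z_{α/2} + z_β)²/d² = 2(2.576 + 0.806)²/0.7² = 46.7 → 47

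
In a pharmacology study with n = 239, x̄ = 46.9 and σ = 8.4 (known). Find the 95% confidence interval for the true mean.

CI = x̄ ± z*(σ/√n) = 46.9 ± 1.96(8.4/√239) = 46.9 ± 1.06 = (45.84, 47.96)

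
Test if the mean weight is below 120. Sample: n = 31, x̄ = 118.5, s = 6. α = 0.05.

t = (118.5 - 120)/(6/√31) = -1.392, df = 30. Critical t = -1.697. Fail to reject H₀.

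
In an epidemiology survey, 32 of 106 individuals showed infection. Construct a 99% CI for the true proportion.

p̂ = 0.302. CI = p̂ ± z*√(p̂(1-p̂)/n) = (0.187, 0.417)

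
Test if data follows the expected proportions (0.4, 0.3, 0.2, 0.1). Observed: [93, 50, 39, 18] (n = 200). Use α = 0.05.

Expected: [80.0, 60.0, 40.0, 20.0]. χ² = 4.004. df = 3, critical = 7.815. Fail to reject H₀.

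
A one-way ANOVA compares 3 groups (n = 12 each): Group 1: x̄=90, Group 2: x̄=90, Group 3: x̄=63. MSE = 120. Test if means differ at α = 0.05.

Grand mean = 81.0. SS_between = 5832.0, MS_between = 2916.0. F = 24.3, F_crit ≈ 3.285. Reject H₀.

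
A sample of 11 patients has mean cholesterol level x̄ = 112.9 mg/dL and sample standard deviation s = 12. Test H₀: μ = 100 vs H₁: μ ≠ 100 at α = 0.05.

t = (x̄ - μ₀)/(s/√n) = (112.9 - 100)/(12/√11) = 3.565. df = 10, critical t = ±2.228. Reject H₀.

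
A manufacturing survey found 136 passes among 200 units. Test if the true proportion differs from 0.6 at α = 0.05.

p̂ = 0.68, p₀ = 0.6. z = (p̂ - p₀)/√(p₀(1-p₀)/n) = 2.309. Critical: ±1.96. Reject H₀.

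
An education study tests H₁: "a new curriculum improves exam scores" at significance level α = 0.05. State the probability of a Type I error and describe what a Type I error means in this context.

P(Type I error) = α = 0.05. A Type I error is rejecting H₀ when H₀ is actually true (false positive) — here, concluding that a new curriculum improves exam scores when in fact this is not the case. Consequence: adopting a curriculum that gives no real benefit — disruption for nothing.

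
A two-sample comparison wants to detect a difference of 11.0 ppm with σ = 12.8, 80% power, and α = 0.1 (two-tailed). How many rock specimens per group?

n per group = 2(z_α/2 + z_β)²σ²/d² = 2×(1.645 + 0.84)²×12.8²/11.0² = 16.7 → n = 17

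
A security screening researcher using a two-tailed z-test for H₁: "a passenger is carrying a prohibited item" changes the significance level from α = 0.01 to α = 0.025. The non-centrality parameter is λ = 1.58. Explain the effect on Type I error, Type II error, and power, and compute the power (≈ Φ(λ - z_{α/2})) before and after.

Increasing α from 0.01 to 0.025:
• Type I error rate increases (α is the Type I rate by definition).
• Critical value moves from z_{α/2} = 2.576 to 2.241, so power = Φ(λ - z_{α/2}) goes from Φ(1.58 - 2.576) = 0.16 to Φ(1.58 - 2.241) = 0.254.
• Type II error rate β = 1 - power therefore decreases (0.84 → 0.746).
Appropriate when false negatives are costly — here, letting a prohibited item through — security breach.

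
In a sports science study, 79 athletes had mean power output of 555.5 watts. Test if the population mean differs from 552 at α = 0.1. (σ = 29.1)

z = (x̄ - μ₀)/(σ/√n) = (555.5 - 552)/(29.1/√79) = 1.069. Critical value: ±1.645. Since |1.069| ≤ 1.645, Fail to reject H₀.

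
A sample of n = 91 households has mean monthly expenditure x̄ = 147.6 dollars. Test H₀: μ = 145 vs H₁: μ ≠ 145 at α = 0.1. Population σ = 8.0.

z = (x̄ - μ₀)/(σ/√n) = (147.6 - 145)/(8.0/√91) = 3.1. Critical value: ±1.645. Since |3.1| > 1.645, Reject H₀.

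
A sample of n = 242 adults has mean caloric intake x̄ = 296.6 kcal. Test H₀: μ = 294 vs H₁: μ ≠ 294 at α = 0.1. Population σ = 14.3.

z = (x̄ - μ₀)/(σ/√n) = (296.6 - 294)/(14.3/√242) = 2.828. Critical value: ±1.645. Since |2.828| > 1.645, Reject H₀.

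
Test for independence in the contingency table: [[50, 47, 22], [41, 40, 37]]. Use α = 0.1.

χ² = 5.263. df = 2, critical = 4.605. Reject H₀. Variables are dependent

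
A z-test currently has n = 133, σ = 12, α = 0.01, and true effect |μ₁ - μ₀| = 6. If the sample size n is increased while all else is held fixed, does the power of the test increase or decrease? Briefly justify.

Power increases: a larger n shrinks the standard error σ/√n, moving the sampling distribution under H₁ further from the critical value.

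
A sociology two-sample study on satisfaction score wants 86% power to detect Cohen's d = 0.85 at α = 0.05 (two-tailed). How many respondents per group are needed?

z_{α/2} = 1.96, z_β = Φ⁻¹(0.86) = 1.08. For large effect (d = 0.85): n per group = 2(z_{α/2} + z_β)²/d² = 2(1.96 + 1.08)²/0.85² = 25.6 → 26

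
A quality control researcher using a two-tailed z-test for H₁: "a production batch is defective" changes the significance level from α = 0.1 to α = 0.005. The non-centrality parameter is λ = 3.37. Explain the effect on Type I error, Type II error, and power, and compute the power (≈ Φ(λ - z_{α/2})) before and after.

Decreasing α from 0.1 to 0.005:
• Type I error rate decreases (α is the Type I rate by definition).
• Critical value moves from z_{α/2} = 1.645 to 2.807, so power = Φ(λ - z_{α/2}) goes from Φ(3.37 - 1.645) = 0.958 to Φ(3.37 - 2.807) = 0.713.
• Type II error rate β = 1 - power therefore increases (0.042 → 0.287).
Appropriate when false positives are costly — here, scrapping a good batch — wasted material and cost for no reason.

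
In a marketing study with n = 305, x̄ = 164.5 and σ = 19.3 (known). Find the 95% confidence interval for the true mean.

CI = x̄ ± z*(σ/√n) = 164.5 ± 1.96(19.3/√305) = 164.5 ± 2.17 = (162.33, 166.67)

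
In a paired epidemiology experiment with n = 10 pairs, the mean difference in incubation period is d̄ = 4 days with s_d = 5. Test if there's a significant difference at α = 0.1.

t = d̄/(s_d/√n) = 4/(5/√10) = 2.53. df = 9, critical t = ±1.833. Reject H₀.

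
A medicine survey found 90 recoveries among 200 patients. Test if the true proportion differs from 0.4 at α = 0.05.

p̂ = 0.45, p₀ = 0.4. z = (p̂ - p₀)/√(p₀(1-p₀)/n) = 1.443. Critical: ±1.96. Fail to reject H₀.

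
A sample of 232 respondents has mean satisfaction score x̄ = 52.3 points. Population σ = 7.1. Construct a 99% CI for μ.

CI = x̄ ± z*(σ/√n) = 52.3 ± 2.576(7.1/√232) = 52.3 ± 1.2 = (51.1, 53.5)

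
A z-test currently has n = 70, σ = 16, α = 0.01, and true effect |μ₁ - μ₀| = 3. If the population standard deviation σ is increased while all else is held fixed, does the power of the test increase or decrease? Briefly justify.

Power decreases: a larger σ inflates the standard error σ/√n, pulling the sampling distribution under H₁ back toward the critical value.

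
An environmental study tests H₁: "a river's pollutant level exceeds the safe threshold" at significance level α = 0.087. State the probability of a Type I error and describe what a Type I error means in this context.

P(Type I error) = α = 0.087. A Type I error is rejecting H₀ when H₀ is actually true (false positive) — here, concluding that a river's pollutant level exceeds the safe threshold when in fact this is not the case. Consequence: shutting down a compliant factory unnecessarily.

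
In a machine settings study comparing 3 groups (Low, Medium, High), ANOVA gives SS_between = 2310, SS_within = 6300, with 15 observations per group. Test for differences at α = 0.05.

df_between = 2, df_within = 42. F = MS_between/MS_within = 1155.0/150.0 = 7.7. F_crit ≈ 3.22. Reject H₀. At least one mean differs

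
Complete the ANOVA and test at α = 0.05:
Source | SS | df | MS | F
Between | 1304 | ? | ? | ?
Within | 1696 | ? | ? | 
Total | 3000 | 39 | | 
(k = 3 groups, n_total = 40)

df_between = 2, df_within = 37. MS_between = 652.0, MS_within = 45.84. F = 14.224, F_crit ≈ 3.252. Reject H₀.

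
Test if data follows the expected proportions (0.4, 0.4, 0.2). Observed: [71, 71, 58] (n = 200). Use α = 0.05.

Expected: [80.0, 80.0, 40.0]. χ² = 10.125. df = 2, critical = 5.991. Reject H₀.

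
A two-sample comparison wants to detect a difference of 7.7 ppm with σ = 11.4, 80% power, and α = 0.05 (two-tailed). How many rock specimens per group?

n per group = 2(z_α/2 + z_β)²σ²/d² = 2×(1.96 + 0.84)²×11.4²/7.7² = 34.4 → n = 35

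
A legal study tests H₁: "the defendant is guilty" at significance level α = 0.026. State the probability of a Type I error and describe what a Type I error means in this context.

P(Type I error) = α = 0.026. A Type I error is rejecting H₀ when H₀ is actually true (false positive) — here, concluding that the defendant is guilty when in fact this is not the case. Consequence: convicting an innocent person.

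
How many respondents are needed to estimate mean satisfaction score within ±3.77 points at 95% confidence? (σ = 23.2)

n = (z*σ/E)² = (1.96×23.2/3.77)² = 145.5 → n = 146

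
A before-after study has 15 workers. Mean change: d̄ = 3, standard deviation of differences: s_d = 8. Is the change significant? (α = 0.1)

t = d̄/(s_d/√n) = 3/(8/√15) = 1.452. df = 14, critical t = ±1.761. Fail to reject H₀.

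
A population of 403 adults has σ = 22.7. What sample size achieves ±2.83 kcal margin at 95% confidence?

Without FPC: n₀ = (1.96×22.7/2.83)² = 247.167. With FPC: n = n₀N/(n₀+N-1) = 153.4 → n = 154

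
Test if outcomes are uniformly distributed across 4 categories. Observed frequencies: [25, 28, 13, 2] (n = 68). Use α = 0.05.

Expected = 17 each. χ² = Σ(O-E)²/E = 25.059. df = 3, critical value = 7.815. Reject H₀.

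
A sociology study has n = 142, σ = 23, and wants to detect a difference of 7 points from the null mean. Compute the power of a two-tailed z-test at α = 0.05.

SE = σ/√n = 23/√142 = 1.93. Non-centrality λ = d/SE = 7/1.93 = 3.627. Power ≈ Φ(λ - z_{α/2}) = Φ(3.627 - 1.96) = Φ(1.667) = 0.952.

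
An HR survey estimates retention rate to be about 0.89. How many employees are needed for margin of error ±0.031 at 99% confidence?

n = z²p(1-p)/E² = 2.576²×0.89×0.11/0.031² = 676.01 → n = 677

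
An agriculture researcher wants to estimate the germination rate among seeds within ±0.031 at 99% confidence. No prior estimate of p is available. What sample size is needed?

Conservative approach: use p = 0.5 (maximizes p(1-p) = 0.25). n = z²(0.25)/E² = 2.576²×0.25/0.031² = 1726.3 → n = 1727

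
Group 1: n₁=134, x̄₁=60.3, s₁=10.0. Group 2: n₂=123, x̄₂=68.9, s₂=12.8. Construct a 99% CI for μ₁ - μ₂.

Difference = -8.6. SE = √(10.0²/134 + 12.8²/123) = 1.442. CI = (-12.31, -4.89)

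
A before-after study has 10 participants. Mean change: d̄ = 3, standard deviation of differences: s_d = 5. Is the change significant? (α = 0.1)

t = d̄/(s_d/√n) = 3/(5/√10) = 1.897. df = 9, critical t = ±1.833. Reject H₀.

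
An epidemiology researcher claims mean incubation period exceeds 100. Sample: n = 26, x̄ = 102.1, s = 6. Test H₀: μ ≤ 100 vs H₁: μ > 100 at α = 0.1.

t = (102.1 - 100)/(6/√26) = 1.785, df = 25. Critical t = 1.316. Reject H₀.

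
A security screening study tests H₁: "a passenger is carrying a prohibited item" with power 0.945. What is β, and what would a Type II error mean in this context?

β = 1 - power = 1 - 0.945 = 0.055. A Type II error is failing to reject H₀ when H₀ is false (false negative) — here, failing to conclude that a passenger is carrying a prohibited item when in fact it is true. Consequence: letting a prohibited item through — security breach.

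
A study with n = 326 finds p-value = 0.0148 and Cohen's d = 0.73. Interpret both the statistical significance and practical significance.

Statistically significant (p = 0.0148 < 0.05). Cohen's d = 0.73 indicates a medium effect size. Both statistical and practical significance should be considered.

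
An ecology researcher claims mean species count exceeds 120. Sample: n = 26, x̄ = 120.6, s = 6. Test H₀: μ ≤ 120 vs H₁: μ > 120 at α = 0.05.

t = (120.6 - 120)/(6/√26) = 0.51, df = 25. Critical t = 1.708. Fail to reject H₀.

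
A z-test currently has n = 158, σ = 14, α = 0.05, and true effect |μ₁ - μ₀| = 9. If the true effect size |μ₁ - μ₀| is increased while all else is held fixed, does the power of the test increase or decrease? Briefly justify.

Power increases: a larger true effect increases the non-centrality λ = |μ₁ - μ₀|/(σ/√n).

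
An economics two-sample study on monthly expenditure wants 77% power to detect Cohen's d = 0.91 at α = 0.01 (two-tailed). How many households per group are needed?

z_{α/2} = 2.576, z_β = Φ⁻¹(0.77) = 0.739. For large effect (d = 0.91): n per group = 2(z_{α/2} + z_β)²/d² = 2(2.576 + 0.739)²/0.91² = 26.5 → 27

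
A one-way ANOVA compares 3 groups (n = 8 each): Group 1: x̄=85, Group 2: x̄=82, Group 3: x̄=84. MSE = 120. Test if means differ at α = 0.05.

Grand mean = 83.67. SS_between = 37.33, MS_between = 18.67. F = 0.156, F_crit ≈ 3.467. Fail to reject H₀.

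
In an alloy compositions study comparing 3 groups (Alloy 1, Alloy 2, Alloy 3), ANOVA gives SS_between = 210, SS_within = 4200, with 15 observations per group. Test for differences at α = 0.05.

df_between = 2, df_within = 42. F = MS_between/MS_within = 105.0/100.0 = 1.05. F_crit ≈ 3.22. Fail to reject H₀.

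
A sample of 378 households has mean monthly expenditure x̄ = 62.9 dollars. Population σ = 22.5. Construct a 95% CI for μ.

CI = x̄ ± z*(σ/√n) = 62.9 ± 1.96(22.5/√378) = 62.9 ± 2.27 = (60.63, 65.17)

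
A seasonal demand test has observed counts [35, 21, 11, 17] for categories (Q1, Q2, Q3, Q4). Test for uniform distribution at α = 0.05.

Expected = 21 each. χ² = Σ(O-E)²/E = 14.857. df = 3, critical value = 7.815. Reject H₀.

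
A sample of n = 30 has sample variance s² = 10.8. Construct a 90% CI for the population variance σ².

df = 29. χ²_{0.05} = 42.557, χ²_{0.95} = 17.708. CI for σ² = ((n-1)s²/χ²_{α/2}, (n-1)s²/χ²_{1-α/2}) = (29·10.8/42.557, 29·10.8/17.708) = (7.36, 17.69)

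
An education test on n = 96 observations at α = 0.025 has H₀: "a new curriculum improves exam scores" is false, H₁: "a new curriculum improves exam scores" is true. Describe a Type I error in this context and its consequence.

Type I error: rejecting H₀ when it is true — concluding that a new curriculum improves exam scores when in fact it is not. Consequence: adopting a curriculum that gives no real benefit — disruption for nothing.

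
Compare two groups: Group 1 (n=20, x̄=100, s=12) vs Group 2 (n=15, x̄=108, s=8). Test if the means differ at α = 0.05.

Pooled sp = 10.49. t = -2.233, df = 33. Critical t = ±2.035. Reject H₀.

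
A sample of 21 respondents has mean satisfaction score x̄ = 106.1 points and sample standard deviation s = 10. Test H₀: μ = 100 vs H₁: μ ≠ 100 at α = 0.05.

t = (x̄ - μ₀)/(s/√n) = (106.1 - 100)/(10/√21) = 2.795. df = 20, critical t = ±2.086. Reject H₀.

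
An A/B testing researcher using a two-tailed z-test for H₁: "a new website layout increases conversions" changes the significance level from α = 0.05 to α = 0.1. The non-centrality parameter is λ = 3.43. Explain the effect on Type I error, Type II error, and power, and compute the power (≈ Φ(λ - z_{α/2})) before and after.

Increasing α from 0.05 to 0.1:
• Type I error rate increases (α is the Type I rate by definition).
• Critical value moves from z_{α/2} = 1.96 to 1.645, so power = Φ(λ - z_{α/2}) goes from Φ(3.43 - 1.96) = 0.929 to Φ(3.43 - 1.645) = 0.963.
• Type II error rate β = 1 - power therefore decreases (0.071 → 0.037).
Appropriate when false negatives are costly — here, discarding a layout that would have improved conversions — lost revenue.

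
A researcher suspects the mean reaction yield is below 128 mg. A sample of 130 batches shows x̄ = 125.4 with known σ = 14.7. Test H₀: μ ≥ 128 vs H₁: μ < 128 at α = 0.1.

z = -2.017. Critical value: -1.28. Reject H₀.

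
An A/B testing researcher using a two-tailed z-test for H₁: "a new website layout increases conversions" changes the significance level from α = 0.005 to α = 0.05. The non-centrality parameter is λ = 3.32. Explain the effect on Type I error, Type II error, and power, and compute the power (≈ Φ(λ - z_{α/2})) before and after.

Increasing α from 0.005 to 0.05:
• Type I error rate increases (α is the Type I rate by definition).
• Critical value moves from z_{α/2} = 2.807 to 1.96, so power = Φ(λ - z_{α/2}) goes from Φ(3.32 - 2.807) = 0.696 to Φ(3.32 - 1.96) = 0.913.
• Type II error rate β = 1 - power therefore decreases (0.304 → 0.087).
Appropriate when false negatives are costly — here, discarding a layout that would have improved conversions — lost revenue.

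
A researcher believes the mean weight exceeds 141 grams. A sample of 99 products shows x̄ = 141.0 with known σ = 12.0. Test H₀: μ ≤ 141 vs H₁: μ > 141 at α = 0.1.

z = 0.0. Critical value: 1.28. Fail to reject H₀.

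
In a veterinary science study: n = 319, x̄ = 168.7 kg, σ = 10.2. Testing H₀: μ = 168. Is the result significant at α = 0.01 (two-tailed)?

z = (168.7 - 168)/(10.2/√319) = 1.226. Since |z| ≤ 2.576, not significant at α = 0.01.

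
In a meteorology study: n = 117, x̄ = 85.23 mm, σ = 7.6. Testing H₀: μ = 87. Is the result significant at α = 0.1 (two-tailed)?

z = (85.23 - 87)/(7.6/√117) = -2.519. Since |z| > 1.645, significant at α = 0.1.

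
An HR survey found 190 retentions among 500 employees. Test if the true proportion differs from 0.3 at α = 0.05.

p̂ = 0.38, p₀ = 0.3. z = (p̂ - p₀)/√(p₀(1-p₀)/n) = 3.904. Critical: ±1.96. Reject H₀.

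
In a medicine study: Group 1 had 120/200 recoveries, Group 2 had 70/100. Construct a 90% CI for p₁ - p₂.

p̂₁ = 0.6, p̂₂ = 0.7. Difference = -0.1. CI = (-0.194, -0.006)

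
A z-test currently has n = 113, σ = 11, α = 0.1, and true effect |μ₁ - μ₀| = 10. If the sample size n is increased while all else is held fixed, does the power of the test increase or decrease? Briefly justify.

Power increases: a larger n shrinks the standard error σ/√n, moving the sampling distribution under H₁ further from the critical value.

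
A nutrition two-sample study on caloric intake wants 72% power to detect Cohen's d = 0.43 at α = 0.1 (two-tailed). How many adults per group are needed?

z_{α/2} = 1.645, z_β = Φ⁻¹(0.72) = 0.583. For small effect (d = 0.43): n per group = 2(z_{α/2} + z_β)²/d² = 2(1.645 + 0.583)²/0.43² = 53.7 → 54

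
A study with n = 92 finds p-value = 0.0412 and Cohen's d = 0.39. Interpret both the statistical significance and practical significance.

Statistically significant (p = 0.0412 < 0.05). Cohen's d = 0.39 indicates a small effect size. Both statistical and practical significance should be considered.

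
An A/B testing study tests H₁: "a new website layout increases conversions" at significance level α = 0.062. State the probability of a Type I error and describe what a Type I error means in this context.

P(Type I error) = α = 0.062. A Type I error is rejecting H₀ when H₀ is actually true (false positive) — here, concluding that a new website layout increases conversions when in fact this is not the case. Consequence: rolling out a layout that doesn't actually help — wasted engineering effort.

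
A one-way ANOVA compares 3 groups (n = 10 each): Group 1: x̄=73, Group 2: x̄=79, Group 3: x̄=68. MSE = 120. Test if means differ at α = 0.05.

Grand mean = 73.33. SS_between = 606.67, MS_between = 303.33. F = 2.528, F_crit ≈ 3.354. Fail to reject H₀.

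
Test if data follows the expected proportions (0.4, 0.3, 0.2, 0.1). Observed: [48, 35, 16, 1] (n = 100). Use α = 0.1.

Expected: [40.0, 30.0, 20.0, 10.0]. χ² = 11.333. df = 3, critical = 6.251. Reject H₀.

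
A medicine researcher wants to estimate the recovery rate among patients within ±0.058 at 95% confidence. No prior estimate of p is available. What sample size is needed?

Conservative approach: use p = 0.5 (maximizes p(1-p) = 0.25). n = z²(0.25)/E² = 1.96²×0.25/0.058² = 285.5 → n = 286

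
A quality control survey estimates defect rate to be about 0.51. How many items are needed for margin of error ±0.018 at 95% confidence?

n = z²p(1-p)/E² = 1.96²×0.51×0.49/0.018² = 2963.01 → n = 2964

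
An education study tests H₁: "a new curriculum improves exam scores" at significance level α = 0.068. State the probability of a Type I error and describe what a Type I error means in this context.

P(Type I error) = α = 0.068. A Type I error is rejecting H₀ when H₀ is actually true (false positive) — here, concluding that a new curriculum improves exam scores when in fact this is not the case. Consequence: adopting a curriculum that gives no real benefit — disruption for nothing.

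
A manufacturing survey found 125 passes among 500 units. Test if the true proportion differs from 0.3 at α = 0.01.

p̂ = 0.25, p₀ = 0.3. z = (p̂ - p₀)/√(p₀(1-p₀)/n) = -2.44. Critical: ±2.576. Fail to reject H₀.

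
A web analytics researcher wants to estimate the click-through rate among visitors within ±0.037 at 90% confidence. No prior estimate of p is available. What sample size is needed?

Conservative approach: use p = 0.5 (maximizes p(1-p) = 0.25). n = z²(0.25)/E² = 1.645²×0.25/0.037² = 494.2 → n = 495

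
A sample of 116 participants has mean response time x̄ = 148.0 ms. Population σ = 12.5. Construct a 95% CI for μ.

CI = x̄ ± z*(σ/√n) = 148.0 ± 1.96(12.5/√116) = 148.0 ± 2.27 = (145.73, 150.27)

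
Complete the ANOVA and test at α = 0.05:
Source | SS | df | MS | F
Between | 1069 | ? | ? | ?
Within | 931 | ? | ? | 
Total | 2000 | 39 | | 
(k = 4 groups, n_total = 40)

df_between = 3, df_within = 36. MS_between = 356.33, MS_within = 25.86. F = 13.779, F_crit ≈ 2.866. Reject H₀.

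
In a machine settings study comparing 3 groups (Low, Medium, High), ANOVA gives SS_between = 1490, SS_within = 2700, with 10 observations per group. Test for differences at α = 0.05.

df_between = 2, df_within = 27. F = MS_between/MS_within = 745.0/100.0 = 7.45. F_crit ≈ 3.354. Reject H₀. At least one mean differs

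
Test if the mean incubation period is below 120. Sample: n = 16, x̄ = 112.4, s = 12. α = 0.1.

t = (112.4 - 120)/(12/√16) = -2.533, df = 15. Critical t = -1.341. Reject H₀.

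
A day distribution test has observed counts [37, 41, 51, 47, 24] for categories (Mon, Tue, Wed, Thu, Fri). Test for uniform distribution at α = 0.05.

Expected = 40 each. χ² = Σ(O-E)²/E = 10.9. df = 4, critical value = 9.488. Reject H₀.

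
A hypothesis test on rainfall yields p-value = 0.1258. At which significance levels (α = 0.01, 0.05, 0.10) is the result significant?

p = 0.1258. Not significant at any of the given levels.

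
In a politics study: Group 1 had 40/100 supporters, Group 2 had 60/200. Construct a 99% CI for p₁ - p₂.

p̂₁ = 0.4, p̂₂ = 0.3. Difference = 0.1. CI = (-0.051, 0.251)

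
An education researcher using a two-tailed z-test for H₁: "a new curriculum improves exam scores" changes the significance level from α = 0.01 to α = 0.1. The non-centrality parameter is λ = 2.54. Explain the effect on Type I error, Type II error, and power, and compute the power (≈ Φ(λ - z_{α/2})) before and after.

Increasing α from 0.01 to 0.1:
• Type I error rate increases (α is the Type I rate by definition).
• Critical value moves from z_{α/2} = 2.576 to 1.645, so power = Φ(λ - z_{α/2}) goes from Φ(2.54 - 2.576) = 0.486 to Φ(2.54 - 1.645) = 0.815.
• Type II error rate β = 1 - power therefore decreases (0.514 → 0.185).
Appropriate when false negatives are costly — here, keeping the old curriculum when the new one would have helped students.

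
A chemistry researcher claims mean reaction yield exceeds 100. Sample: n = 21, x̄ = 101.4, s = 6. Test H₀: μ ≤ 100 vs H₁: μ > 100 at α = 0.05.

t = (101.4 - 100)/(6/√21) = 1.069, df = 20. Critical t = 1.725. Fail to reject H₀.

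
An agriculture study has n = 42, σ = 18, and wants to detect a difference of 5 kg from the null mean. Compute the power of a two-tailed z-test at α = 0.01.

SE = σ/√n = 18/√42 = 2.777. Non-centrality λ = d/SE = 5/2.777 = 1.8. Power ≈ Φ(λ - z_{α/2}) = Φ(1.8 - 2.576) = Φ(-0.776) = 0.219.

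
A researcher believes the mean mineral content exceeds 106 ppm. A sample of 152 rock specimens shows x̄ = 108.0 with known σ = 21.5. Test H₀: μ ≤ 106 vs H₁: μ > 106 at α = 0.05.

z = 1.147. Critical value: 1.645. Fail to reject H₀.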